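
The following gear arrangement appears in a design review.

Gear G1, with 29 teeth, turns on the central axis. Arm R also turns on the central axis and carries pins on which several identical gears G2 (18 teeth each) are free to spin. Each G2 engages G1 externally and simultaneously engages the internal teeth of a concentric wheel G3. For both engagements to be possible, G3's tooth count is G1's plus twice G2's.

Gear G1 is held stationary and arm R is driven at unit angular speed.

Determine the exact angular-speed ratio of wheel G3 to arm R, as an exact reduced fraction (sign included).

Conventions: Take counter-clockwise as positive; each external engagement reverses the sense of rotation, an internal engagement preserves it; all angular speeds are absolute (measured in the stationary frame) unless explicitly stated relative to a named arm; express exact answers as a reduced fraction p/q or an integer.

class = planetary set [G3 = 29+2·18 = 65; Willis about the carrier]
ring teeth: 29 + 2·18 = 65
29(ω_sun−ω_arm) = −65(ω_ring−ω_arm),  ω_sun = 0, ω_arm = 1
ω_ring = 1 − (29/65)(0−1) = 94/65
ω_out/ω_in = 94/65

94/65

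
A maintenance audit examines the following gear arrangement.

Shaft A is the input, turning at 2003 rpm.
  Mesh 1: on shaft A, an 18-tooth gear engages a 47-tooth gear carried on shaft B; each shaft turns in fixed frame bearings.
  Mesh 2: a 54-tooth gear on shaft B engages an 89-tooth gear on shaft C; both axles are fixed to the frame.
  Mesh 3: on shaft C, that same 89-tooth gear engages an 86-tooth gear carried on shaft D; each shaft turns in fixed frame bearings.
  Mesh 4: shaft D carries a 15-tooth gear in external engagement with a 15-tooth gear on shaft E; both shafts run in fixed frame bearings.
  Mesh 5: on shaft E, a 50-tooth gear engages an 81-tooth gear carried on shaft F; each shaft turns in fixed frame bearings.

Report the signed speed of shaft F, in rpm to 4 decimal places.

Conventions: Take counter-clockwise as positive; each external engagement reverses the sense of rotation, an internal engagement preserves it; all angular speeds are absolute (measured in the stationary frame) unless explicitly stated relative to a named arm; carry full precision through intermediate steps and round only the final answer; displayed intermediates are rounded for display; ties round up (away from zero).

-297.3281 rpm

class = fixed-axis compound train [5 meshes; 5 ratios multiply, 5 sense flips]
mesh 1 [18T→47T]: ω = 2003.0000×18/47 = 767.1064 rpm, sense flips to −
mesh 2 [54T→89T]: ω = 767.1064×54/89 = 465.4353 rpm, sense flips to +
mesh 3 [89T→86T]: ω = 465.4353×89/86 = 481.6714 rpm, sense flips to −
mesh 4 [15T→15T]: ω = 481.6714×15/15 = 481.6714 rpm, sense flips to +
mesh 5 [50T→81T]: ω = 481.6714×50/81 = 297.3281 rpm, sense flips to −
signed output speed = -297.3281 rpm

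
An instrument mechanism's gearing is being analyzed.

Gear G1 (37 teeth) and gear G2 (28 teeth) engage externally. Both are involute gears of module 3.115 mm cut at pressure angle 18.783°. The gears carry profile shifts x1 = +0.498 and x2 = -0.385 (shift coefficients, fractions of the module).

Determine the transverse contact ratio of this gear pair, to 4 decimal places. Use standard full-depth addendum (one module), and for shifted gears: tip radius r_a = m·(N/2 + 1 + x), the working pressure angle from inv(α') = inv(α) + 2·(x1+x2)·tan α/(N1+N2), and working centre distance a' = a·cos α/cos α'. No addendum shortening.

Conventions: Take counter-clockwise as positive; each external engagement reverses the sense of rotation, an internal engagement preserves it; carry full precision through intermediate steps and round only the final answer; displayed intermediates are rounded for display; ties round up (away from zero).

1.6824

topology: single-mesh involute geometry — m = 3.115, 37T/28T pair
base radii: r_b1 = 54.558538, r_b2 = 41.287542
tip radii: r_a1 = 62.293770, r_a2 = 45.525725
inv(α') = inv(18.783°) + 2·(+0.498-0.385)·tan α/(37+28) = 0.01345401  ⇒  α' = 19.35010°
a' = a·cos α / cos α' = 101.2375·cos 18.783°/cos 19.35010° = 101.584423
action lengths: √(r_a1²−r_b1²) = 30.064592, √(r_a2²−r_b2²) = 19.181514
base pitch p_b = π·m·cos α = 9.264903
CR = (30.064592 + 19.181514 − 101.584423·sin 19.35010°)/9.264903 = 1.682389
contact ratio ≈ 1.6824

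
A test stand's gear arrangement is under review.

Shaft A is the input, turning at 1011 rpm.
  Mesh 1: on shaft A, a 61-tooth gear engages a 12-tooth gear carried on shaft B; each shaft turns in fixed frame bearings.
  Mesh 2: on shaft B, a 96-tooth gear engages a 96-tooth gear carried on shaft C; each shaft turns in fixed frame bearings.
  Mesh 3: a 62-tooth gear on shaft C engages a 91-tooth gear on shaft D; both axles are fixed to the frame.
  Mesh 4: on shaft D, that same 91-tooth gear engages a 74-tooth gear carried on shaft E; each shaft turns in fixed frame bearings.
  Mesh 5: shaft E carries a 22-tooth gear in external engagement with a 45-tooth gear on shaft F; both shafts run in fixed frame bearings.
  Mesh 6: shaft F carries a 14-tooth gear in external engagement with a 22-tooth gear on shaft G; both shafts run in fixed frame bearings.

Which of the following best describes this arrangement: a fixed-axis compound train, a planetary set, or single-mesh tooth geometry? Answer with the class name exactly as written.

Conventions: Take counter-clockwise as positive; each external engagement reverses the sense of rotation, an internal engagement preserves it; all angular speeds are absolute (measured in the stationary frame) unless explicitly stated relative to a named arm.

recognized (7 fixed axles, 6 meshes): fixed-axis compound train
classification: fixed-axis compound train

fixed-axis compound train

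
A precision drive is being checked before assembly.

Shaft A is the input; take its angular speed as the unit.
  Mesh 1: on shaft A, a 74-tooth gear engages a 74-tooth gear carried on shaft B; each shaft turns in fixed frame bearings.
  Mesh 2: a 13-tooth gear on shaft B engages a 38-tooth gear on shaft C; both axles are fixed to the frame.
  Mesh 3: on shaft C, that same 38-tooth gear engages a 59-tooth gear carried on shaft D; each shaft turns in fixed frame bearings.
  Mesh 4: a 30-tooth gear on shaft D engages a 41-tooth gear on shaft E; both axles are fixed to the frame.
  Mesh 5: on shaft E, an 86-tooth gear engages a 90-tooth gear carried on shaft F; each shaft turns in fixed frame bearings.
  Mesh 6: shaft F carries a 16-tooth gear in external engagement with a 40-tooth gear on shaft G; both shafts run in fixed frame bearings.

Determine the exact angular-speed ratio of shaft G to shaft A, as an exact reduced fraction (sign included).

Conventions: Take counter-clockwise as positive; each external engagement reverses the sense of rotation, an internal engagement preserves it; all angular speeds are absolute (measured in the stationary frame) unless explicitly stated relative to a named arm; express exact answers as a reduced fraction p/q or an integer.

2236/36285

class = fixed-axis compound train [6 meshes; 6 ratios multiply, 6 sense flips]
mesh 1 [74T→74T]: running ratio 1, sense −
mesh 2 [13T→38T]: running ratio 13/38, sense +
mesh 3 [38T→59T]: running ratio 13/59, sense −
mesh 4 [30T→41T]: running ratio 390/2419, sense +
mesh 5 [86T→90T]: running ratio 1118/7257, sense −
mesh 6 [16T→40T]: running ratio 2236/36285, sense +
ω_out/ω_in = 2236/36285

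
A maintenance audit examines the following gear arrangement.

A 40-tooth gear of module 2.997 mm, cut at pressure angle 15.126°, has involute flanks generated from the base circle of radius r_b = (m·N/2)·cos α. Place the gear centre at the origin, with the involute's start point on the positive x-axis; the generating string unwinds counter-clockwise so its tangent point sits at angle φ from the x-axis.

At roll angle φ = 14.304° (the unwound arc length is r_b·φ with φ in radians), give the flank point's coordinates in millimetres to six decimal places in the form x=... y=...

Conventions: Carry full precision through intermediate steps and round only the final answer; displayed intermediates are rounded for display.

x=59.638536 y=0.298248

topology: single-mesh involute geometry — m = 2.997, N = 40
pitch radius r_p = m·N/2 = 2.997·40/2 = 59.940000
base radius r_b = r_p·cos α = 59.940000·cos 15.126° = 57.863338
roll angle φ = 14.304° = 0.24965190 rad
x = r_b·(cos φ + φ·sin φ) = 59.638536
y = r_b·(sin φ − φ·cos φ) = 0.298248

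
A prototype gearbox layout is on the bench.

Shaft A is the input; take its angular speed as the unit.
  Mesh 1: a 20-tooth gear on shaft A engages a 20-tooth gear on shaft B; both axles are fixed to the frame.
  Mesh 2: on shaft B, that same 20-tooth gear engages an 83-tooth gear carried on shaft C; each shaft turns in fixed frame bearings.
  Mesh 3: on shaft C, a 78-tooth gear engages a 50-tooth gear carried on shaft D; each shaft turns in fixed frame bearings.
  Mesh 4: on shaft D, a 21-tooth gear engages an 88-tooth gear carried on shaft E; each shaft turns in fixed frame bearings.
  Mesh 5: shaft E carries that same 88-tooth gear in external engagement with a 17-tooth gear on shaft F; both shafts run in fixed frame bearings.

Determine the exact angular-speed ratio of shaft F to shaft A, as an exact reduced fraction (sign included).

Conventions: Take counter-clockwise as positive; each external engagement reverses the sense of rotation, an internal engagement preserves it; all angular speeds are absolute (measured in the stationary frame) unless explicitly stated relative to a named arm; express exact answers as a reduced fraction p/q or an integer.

class = fixed-axis compound train [5 meshes; 5 ratios multiply, 5 sense flips]
mesh 1 [20T→20T]: running ratio 1, sense −
mesh 2 [20T→83T]: running ratio 20/83, sense +
mesh 3 [78T→50T]: running ratio 156/415, sense −
mesh 4 [21T→88T]: running ratio 819/9130, sense +
mesh 5 [88T→17T]: running ratio 3276/7055, sense −
ω_out/ω_in = -3276/7055

-3276/7055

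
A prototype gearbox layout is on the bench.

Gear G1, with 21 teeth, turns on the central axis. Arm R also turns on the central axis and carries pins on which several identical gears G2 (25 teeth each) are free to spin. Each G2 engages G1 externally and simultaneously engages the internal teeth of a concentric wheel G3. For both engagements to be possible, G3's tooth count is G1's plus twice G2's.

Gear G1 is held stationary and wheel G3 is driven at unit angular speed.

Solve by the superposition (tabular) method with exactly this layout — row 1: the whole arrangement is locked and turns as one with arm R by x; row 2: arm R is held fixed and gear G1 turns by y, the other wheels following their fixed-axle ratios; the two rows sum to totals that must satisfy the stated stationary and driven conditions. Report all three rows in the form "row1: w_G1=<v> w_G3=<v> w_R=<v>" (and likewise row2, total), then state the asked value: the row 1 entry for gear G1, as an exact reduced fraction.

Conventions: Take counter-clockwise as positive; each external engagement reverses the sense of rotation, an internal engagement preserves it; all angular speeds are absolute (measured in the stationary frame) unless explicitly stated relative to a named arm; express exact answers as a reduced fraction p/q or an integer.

row1: w_G1=71/92 w_G3=71/92 w_R=71/92
row2: w_G1=-71/92 w_G3=21/92 w_R=0
total: w_G1=0 w_G3=1 w_R=71/92
asked value: 71/92

class = planetary set [G3 = 21+2·25 = 71; Willis about the carrier]
row 1: whole set turns with the arm by x
row 2: sun turns y, ring = −(21/71)·y, arm 0
boundary: total ω_sun = x + y = 0 and total ω_ring = x − (21/71)·y = 1  ⇒  y = -71/92, x = 71/92
row 2 ring = −(21/71)·(-71/92) = 21/92
totals (row 1 + row 2): sun 71/92 + (-71/92) = 0, ring 71/92 + 21/92 = 1, arm 71/92 + 0 = 71/92
asked cell (row1, sun) = 71/92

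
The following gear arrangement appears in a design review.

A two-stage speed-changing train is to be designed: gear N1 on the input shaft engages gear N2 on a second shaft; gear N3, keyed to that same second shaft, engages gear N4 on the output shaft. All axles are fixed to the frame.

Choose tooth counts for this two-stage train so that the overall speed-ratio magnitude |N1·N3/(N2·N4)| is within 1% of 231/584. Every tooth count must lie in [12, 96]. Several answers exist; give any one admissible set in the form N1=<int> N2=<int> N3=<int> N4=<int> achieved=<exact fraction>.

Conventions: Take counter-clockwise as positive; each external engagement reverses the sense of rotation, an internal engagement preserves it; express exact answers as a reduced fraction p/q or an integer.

class = fixed-axis compound train [2-stage, 231/584 wanted]
target = 231/584 in lowest terms: an exact hit needs N1·N3 = k·231 and N2·N4 = k·584 for one integer k, every count in [12, 96]; additionally prefer no 1:1 stage (N1 ≠ N2, N3 ≠ N4)
k = 1: no 1:1-free in-range split of k·231 and k·584 into factor pairs; take k = 2
k = 2: N1·N3 = 462 = 14·33, N2·N4 = 1168 = 16·73
achieved = 14·33/(16·73) = 231/584; |achieved − target| = 0 ≤ 231/58400 ✓

N1=14 N2=16 N3=33 N4=73 achieved=231/584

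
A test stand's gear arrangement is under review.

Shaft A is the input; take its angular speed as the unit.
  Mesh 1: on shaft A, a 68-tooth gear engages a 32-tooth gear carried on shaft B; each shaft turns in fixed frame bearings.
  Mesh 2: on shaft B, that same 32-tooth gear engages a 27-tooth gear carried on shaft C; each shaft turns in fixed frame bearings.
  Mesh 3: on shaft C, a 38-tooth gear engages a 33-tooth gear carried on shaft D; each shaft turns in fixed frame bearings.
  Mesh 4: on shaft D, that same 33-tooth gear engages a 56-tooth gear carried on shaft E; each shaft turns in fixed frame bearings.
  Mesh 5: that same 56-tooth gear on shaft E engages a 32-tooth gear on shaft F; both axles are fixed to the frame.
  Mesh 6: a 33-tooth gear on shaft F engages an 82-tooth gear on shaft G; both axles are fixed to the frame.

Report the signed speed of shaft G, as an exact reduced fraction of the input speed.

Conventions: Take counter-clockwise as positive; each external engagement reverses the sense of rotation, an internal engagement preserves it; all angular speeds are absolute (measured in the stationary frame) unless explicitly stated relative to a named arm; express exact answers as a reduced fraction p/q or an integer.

3553/2952

6-mesh fixed-axis compound train (all bearings frame-fixed)
mesh 1 [68T→32T]: |ω|/ω_in = 1×68/32 = 17/8, sense flips to −
mesh 2 [32T→27T]: |ω|/ω_in = (17/8)×32/27 = 68/27, sense flips to +
mesh 3 [38T→33T]: |ω|/ω_in = (68/27)×38/33 = 2584/891, sense flips to −
mesh 4 [33T→56T]: |ω|/ω_in = (2584/891)×33/56 = 323/189, sense flips to +
mesh 5 [56T→32T]: |ω|/ω_in = (323/189)×56/32 = 323/108, sense flips to −
mesh 6 [33T→82T]: |ω|/ω_in = (323/108)×33/82 = 3553/2952, sense flips to +
signed output speed (× input speed) = 3553/2952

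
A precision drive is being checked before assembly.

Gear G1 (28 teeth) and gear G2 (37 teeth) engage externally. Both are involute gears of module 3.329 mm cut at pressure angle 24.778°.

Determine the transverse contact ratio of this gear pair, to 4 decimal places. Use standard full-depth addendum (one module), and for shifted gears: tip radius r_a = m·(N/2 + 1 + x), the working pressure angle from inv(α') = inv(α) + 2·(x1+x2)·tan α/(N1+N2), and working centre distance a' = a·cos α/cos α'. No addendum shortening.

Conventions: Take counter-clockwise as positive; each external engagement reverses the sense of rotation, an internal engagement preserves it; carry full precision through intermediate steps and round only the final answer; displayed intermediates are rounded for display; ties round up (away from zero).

1.4895

topology: single-mesh involute geometry — m = 3.329, 28T/37T pair
base radii: r_b1 = 42.315380, r_b2 = 55.916753
tip radii: r_a1 = 49.935000, r_a2 = 64.915500
no profile shift: α' = α, a' = a
action lengths: √(r_a1²−r_b1²) = 26.512503, √(r_a2²−r_b2²) = 32.974823
base pitch p_b = π·m·cos α = 9.495549
CR = (26.512503 + 32.974823 − 108.192500·sin 24.77800°)/9.495549 = 1.489484
contact ratio ≈ 1.4895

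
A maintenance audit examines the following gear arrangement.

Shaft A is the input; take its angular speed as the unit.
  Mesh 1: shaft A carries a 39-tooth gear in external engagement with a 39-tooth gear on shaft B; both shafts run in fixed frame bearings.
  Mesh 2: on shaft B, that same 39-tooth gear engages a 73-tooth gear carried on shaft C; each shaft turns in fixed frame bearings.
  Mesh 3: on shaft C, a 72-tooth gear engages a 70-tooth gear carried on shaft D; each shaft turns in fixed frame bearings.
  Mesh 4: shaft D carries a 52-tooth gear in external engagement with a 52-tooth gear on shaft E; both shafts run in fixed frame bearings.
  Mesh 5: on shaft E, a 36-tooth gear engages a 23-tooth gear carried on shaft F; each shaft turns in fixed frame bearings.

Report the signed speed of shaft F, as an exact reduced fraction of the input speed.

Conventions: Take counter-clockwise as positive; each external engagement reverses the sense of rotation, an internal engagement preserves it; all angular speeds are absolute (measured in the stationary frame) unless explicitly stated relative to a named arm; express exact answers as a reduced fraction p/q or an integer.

5-mesh fixed-axis compound train (all bearings frame-fixed)
mesh 1 [39T→39T]: |ω|/ω_in = 1×39/39 = 1, sense flips to −
mesh 2 [39T→73T]: |ω|/ω_in = 1×39/73 = 39/73, sense flips to +
mesh 3 [72T→70T]: |ω|/ω_in = (39/73)×72/70 = 1404/2555, sense flips to −
mesh 4 [52T→52T]: |ω|/ω_in = (1404/2555)×52/52 = 1404/2555, sense flips to +
mesh 5 [36T→23T]: |ω|/ω_in = (1404/2555)×36/23 = 50544/58765, sense flips to −
signed output speed (× input speed) = -50544/58765

-50544/58765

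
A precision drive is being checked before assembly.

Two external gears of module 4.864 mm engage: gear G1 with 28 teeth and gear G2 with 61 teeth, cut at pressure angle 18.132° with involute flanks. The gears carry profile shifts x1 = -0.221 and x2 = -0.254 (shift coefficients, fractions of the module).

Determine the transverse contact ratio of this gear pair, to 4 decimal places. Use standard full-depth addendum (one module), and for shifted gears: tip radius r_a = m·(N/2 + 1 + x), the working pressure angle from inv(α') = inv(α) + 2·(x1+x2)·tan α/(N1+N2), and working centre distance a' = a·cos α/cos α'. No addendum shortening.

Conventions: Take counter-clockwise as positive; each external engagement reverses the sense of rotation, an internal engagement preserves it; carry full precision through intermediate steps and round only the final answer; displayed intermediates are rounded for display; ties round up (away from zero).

recognized (one external pair, fixed centres): single-mesh tooth geometry, m = 4.864, N1 = 28, N2 = 61
base radii: r_b1 = 64.714494, r_b2 = 140.985147
tip radii: r_a1 = 71.885056, r_a2 = 151.980544
inv(α') = inv(18.132°) + 2·(-0.221-0.254)·tan α/(28+61) = 0.00751011  ⇒  α' = 16.01212°
a' = a·cos α / cos α' = 216.4480·cos 18.132°/cos 16.01212° = 214.002206
action lengths: √(r_a1²−r_b1²) = 31.296894, √(r_a2²−r_b2²) = 56.756270
base pitch p_b = π·m·cos α = 14.521898
CR = (31.296894 + 56.756270 − 214.002206·sin 16.01212°)/14.521898 = 1.998543
contact ratio ≈ 1.9985

1.9985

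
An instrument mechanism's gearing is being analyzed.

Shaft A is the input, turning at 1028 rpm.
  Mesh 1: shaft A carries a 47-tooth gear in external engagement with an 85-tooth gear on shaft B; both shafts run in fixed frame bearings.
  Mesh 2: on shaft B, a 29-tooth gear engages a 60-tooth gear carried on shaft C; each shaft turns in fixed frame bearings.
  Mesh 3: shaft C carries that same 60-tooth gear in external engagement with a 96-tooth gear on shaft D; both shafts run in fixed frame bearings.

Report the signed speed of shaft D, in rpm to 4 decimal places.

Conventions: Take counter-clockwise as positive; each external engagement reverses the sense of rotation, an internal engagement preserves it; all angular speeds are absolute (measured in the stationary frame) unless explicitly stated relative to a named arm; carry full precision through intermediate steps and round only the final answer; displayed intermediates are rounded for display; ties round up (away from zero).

-171.7113 rpm

recognized (4 fixed axles, 3 meshes): fixed-axis compound train
mesh 1 [47T→85T]: ω = 1028.0000×47/85 = 568.4235 rpm, sense flips to −
mesh 2 [29T→60T]: ω = 568.4235×29/60 = 274.7380 rpm, sense flips to +
mesh 3 [60T→96T]: ω = 274.7380×60/96 = 171.7113 rpm, sense flips to −
signed output speed = -171.7113 rpm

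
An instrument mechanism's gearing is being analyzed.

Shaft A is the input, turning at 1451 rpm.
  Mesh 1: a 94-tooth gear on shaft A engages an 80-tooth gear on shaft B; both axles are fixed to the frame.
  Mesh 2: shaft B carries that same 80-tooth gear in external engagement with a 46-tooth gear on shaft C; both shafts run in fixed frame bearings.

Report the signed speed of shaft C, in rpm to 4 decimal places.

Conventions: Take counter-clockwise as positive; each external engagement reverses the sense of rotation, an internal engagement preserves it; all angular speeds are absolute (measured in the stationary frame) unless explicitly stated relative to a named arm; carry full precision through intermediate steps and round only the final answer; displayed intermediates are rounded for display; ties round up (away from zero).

recognized (3 fixed axles, 2 meshes): fixed-axis compound train
mesh 1 [94T→80T]: ω = 1451.0000×94/80 = 1704.9250 rpm, sense flips to −
mesh 2 [80T→46T]: ω = 1704.9250×80/46 = 2965.0870 rpm, sense flips to +
signed output speed = +2965.0870 rpm

+2965.0870 rpm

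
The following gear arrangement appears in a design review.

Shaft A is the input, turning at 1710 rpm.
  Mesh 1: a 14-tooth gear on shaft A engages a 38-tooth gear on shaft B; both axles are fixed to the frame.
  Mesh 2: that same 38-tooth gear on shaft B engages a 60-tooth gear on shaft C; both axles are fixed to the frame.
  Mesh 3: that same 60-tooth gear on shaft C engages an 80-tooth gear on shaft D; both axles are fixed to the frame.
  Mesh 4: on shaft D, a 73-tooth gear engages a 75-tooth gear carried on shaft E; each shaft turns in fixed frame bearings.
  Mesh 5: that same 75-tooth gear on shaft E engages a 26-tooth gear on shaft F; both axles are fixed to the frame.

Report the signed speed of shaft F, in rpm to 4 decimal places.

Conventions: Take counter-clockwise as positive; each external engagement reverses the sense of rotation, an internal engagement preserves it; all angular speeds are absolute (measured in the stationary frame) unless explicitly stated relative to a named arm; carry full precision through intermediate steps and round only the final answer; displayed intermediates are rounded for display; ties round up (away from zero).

5-mesh fixed-axis compound train (all bearings frame-fixed)
mesh 1 [14T→38T]: ω = 1710.0000×14/38 = 630.0000 rpm, sense flips to −
mesh 2 [38T→60T]: ω = 630.0000×38/60 = 399.0000 rpm, sense flips to +
mesh 3 [60T→80T]: ω = 399.0000×60/80 = 299.2500 rpm, sense flips to −
mesh 4 [73T→75T]: ω = 299.2500×73/75 = 291.2700 rpm, sense flips to +
mesh 5 [75T→26T]: ω = 291.2700×75/26 = 840.2019 rpm, sense flips to −
signed output speed = -840.2019 rpm

-840.2019 rpm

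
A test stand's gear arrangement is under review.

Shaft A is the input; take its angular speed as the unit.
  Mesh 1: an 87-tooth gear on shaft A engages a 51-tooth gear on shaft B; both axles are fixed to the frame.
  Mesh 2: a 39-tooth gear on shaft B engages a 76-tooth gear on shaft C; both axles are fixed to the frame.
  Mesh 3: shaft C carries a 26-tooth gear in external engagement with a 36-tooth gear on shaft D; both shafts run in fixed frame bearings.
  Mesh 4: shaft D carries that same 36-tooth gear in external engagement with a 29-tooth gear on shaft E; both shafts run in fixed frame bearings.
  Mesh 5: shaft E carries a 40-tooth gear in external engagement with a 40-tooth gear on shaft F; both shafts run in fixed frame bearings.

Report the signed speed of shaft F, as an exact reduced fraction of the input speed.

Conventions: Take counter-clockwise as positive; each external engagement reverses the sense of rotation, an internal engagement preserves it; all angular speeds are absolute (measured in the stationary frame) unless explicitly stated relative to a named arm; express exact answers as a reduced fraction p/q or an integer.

-507/646

5-mesh fixed-axis compound train (all bearings frame-fixed)
mesh 1 [87T→51T]: |ω|/ω_in = 1×87/51 = 29/17, sense flips to −
mesh 2 [39T→76T]: |ω|/ω_in = (29/17)×39/76 = 1131/1292, sense flips to +
mesh 3 [26T→36T]: |ω|/ω_in = (1131/1292)×26/36 = 4901/7752, sense flips to −
mesh 4 [36T→29T]: |ω|/ω_in = (4901/7752)×36/29 = 507/646, sense flips to +
mesh 5 [40T→40T]: |ω|/ω_in = (507/646)×40/40 = 507/646, sense flips to −
signed output speed (× input speed) = -507/646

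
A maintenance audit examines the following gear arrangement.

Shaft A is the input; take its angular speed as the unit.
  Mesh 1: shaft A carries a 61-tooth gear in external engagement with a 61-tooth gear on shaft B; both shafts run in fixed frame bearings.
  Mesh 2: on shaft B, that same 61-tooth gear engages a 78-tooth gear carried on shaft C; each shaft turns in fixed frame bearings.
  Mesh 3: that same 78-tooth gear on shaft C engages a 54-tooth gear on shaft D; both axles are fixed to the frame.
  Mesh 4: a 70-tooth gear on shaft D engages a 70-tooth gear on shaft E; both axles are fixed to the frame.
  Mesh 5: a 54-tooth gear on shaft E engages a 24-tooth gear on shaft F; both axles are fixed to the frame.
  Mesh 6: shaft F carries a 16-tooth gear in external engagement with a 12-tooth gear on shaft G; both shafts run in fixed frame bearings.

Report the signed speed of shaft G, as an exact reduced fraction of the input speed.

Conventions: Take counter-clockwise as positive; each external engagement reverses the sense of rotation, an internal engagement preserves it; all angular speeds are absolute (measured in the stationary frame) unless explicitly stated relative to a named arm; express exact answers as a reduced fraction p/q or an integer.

6-mesh fixed-axis compound train (all bearings frame-fixed)
mesh 1 [61T→61T]: |ω|/ω_in = 1×61/61 = 1, sense flips to −
mesh 2 [61T→78T]: |ω|/ω_in = 1×61/78 = 61/78, sense flips to +
mesh 3 [78T→54T]: |ω|/ω_in = (61/78)×78/54 = 61/54, sense flips to −
mesh 4 [70T→70T]: |ω|/ω_in = (61/54)×70/70 = 61/54, sense flips to +
mesh 5 [54T→24T]: |ω|/ω_in = (61/54)×54/24 = 61/24, sense flips to −
mesh 6 [16T→12T]: |ω|/ω_in = (61/24)×16/12 = 61/18, sense flips to +
signed output speed (× input speed) = 61/18

61/18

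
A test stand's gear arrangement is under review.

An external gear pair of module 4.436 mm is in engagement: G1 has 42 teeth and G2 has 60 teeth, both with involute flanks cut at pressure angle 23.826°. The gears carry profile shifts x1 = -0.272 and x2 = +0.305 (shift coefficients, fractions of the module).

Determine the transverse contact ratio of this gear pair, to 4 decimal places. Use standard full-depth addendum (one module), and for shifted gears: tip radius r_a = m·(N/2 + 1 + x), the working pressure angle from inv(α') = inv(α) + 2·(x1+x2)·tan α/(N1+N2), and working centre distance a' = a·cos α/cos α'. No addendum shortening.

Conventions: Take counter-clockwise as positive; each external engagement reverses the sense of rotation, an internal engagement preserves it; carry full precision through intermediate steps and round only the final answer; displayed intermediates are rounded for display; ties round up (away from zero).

single-mesh involute tooth geometry (42T engaging 60T at module 4.436)
base radii: r_b1 = 85.216915, r_b2 = 121.738450
tip radii: r_a1 = 96.385408, r_a2 = 138.868980
inv(α') = inv(23.826°) + 2·(-0.272+0.305)·tan α/(42+60) = 0.02603831  ⇒  α' = 23.90962°
a' = a·cos α / cos α' = 226.2360·cos 23.826°/cos 23.90962° = 226.382146
action lengths: √(r_a1²−r_b1²) = 45.035811, √(r_a2²−r_b2²) = 66.815742
base pitch p_b = π·m·cos α = 12.748421
CR = (45.035811 + 66.815742 − 226.382146·sin 23.90962°)/12.748421 = 1.576664
contact ratio ≈ 1.5767

1.5767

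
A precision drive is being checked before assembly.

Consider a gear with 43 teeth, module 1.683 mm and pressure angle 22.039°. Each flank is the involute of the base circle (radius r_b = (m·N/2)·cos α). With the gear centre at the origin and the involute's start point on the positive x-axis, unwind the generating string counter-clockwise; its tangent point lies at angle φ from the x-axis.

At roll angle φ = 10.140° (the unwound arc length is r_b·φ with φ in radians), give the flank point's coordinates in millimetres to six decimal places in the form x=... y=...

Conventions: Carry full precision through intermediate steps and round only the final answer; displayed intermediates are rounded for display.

x=34.061598 y=0.061778

class = single-mesh tooth geometry [base-circle involute, m = 1.683, 43T]
pitch radius r_p = m·N/2 = 1.683·43/2 = 36.184500
base radius r_b = r_p·cos α = 36.184500·cos 22.039° = 33.540450
roll angle φ = 10.140° = 0.17697639 rad
x = r_b·(cos φ + φ·sin φ) = 34.061598
y = r_b·(sin φ − φ·cos φ) = 0.061778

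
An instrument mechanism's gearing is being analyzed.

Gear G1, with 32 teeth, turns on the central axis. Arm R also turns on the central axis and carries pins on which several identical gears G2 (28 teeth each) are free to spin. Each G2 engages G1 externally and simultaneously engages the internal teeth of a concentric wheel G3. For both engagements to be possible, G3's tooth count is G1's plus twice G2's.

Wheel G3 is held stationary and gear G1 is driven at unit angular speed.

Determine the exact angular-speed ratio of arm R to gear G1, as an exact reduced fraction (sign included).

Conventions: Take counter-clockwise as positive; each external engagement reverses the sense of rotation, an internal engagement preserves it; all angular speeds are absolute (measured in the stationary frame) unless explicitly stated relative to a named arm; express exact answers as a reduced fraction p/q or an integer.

4/15

topology: planetary set — G1 32T / G2 28T / G3 88T, arm = carrier (Willis)
ring teeth: 32 + 2·28 = 88
32(ω_sun−ω_arm) = −88(ω_ring−ω_arm),  ω_ring = 0, ω_sun = 1
32(1−ω_arm) = −88(0−ω_arm)  ⇒  120·ω_arm = 32  ⇒  ω_arm = 4/15
ω_out/ω_in = 4/15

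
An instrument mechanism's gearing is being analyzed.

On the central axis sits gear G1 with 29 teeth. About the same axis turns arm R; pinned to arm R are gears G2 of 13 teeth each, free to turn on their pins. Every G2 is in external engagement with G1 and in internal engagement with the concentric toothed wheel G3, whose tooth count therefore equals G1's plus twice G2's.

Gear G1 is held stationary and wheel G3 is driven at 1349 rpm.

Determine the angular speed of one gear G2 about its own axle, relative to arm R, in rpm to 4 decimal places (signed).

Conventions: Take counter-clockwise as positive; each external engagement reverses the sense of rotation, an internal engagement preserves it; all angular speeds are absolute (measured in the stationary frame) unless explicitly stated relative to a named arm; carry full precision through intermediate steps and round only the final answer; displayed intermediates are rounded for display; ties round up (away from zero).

recognized (axles ride arm R): planetary set, 29/13/55 teeth
normalise by the input: solve with ω_ring = 1, then scale by 1349 rpm
ring teeth: 29 + 2·13 = 55
29(ω_sun−ω_arm) = −55(ω_ring−ω_arm),  ω_sun = 0, ω_ring = 1
29(0−ω_arm) = −55(1−ω_arm)  ⇒  84·ω_arm = 55  ⇒  ω_arm = 55/84
sun–planet mesh: 29·(0−55/84) = −13·(ω_p−ω_arm)  ⇒  ω_p−ω_arm = 1595/1092
scale: ω_p−ω_arm = 1595/1092 × 1349 rpm = +1970.3800 rpm

+1970.3800 rpm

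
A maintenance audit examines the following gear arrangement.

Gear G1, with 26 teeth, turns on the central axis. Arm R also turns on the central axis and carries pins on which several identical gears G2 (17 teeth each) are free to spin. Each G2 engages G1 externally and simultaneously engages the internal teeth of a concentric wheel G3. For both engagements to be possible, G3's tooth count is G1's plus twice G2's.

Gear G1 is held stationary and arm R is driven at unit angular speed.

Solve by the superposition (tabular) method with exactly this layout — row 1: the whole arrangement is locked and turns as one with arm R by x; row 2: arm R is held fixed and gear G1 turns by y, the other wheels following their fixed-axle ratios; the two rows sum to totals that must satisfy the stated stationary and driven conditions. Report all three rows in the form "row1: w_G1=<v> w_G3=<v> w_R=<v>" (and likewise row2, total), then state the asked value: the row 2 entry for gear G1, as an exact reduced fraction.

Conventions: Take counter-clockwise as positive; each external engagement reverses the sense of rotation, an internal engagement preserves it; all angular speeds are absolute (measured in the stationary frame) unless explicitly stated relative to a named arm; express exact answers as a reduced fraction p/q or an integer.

topology: planetary set — G1 26T / G2 17T / G3 60T, arm = carrier (Willis)
row 1 — lock + rotate with arm: ω_sun = ω_ring = ω_arm = x
row 2: sun turns y, ring = −(26/60)·y, arm 0
boundary: total ω_sun = x + y = 0 and total ω_arm = x = 1  ⇒  y = -1, x = 1
row 2 ring = −(26/60)·(-1) = 13/30
totals (row 1 + row 2): sun 1 + (-1) = 0, ring 1 + 13/30 = 43/30, arm 1 + 0 = 1
asked cell (row2, sun) = -1

row1: w_G1=1 w_G3=1 w_R=1
row2: w_G1=-1 w_G3=13/30 w_R=0
total: w_G1=0 w_G3=43/30 w_R=1
asked value: -1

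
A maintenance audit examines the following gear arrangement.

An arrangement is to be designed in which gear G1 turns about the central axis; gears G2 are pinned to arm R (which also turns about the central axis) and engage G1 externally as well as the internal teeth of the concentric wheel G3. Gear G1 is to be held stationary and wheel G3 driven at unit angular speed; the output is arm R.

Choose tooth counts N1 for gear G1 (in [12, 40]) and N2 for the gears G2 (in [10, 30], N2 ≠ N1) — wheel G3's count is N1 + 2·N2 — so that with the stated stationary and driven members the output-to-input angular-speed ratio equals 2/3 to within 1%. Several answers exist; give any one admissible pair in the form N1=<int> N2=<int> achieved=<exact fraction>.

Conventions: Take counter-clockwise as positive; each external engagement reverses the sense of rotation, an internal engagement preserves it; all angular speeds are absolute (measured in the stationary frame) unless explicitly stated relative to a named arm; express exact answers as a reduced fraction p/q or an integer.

N1=20 N2=10 achieved=2/3

topology: planetary set — design target 2/3, arm = carrier (Willis)
Willis with ω_sun = 0: ω_arm/ω_ring = N3/(N1+N3); set equal to 2/3  ⇒  N3/N1 = (2/3)/(1 − 2/3) = 2
N3 = N1 + 2·N2  ⇒  N2/N1 = (N3/N1 − 1)/2 = (2 − 1)/2 = 1/2
smallest multiple with N1 ≥ 12 and N2 ≥ 10: k = 10  ⇒  N1 = 10·2 = 20, N2 = 10·1 = 10 (N1 ≤ 40, N2 ≤ 30, N2 ≠ N1 ✓), N3 = 20 + 2·10 = 40
check: N3/(N1+N3) with N1 = 20, N3 = 40 gives 2/3; |achieved − target| = 0 ≤ 1/150 ✓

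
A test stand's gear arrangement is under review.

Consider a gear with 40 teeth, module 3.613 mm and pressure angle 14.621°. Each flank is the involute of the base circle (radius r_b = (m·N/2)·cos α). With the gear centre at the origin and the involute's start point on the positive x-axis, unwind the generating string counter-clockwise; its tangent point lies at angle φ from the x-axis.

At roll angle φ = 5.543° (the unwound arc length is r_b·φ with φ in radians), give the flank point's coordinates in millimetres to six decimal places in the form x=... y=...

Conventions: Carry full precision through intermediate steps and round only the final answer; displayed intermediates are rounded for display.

x=70.246421 y=0.021083

topology: single-mesh involute geometry — m = 3.613, N = 40
pitch radius r_p = m·N/2 = 3.613·40/2 = 72.260000
base radius r_b = r_p·cos α = 72.260000·cos 14.621° = 69.919984
roll angle φ = 5.543° = 0.09674360 rad
x = r_b·(cos φ + φ·sin φ) = 70.246421
y = r_b·(sin φ − φ·cos φ) = 0.021083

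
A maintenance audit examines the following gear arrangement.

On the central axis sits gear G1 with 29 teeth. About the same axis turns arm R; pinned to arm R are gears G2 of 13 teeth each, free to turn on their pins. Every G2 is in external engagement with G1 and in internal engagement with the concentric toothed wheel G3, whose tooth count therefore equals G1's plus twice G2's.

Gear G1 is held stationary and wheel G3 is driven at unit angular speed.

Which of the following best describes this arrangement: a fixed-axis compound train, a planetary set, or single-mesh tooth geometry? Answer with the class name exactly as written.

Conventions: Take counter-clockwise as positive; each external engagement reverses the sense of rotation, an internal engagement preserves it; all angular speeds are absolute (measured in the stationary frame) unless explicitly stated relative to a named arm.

planetary set

topology: planetary set — G1 29T / G2 13T / G3 55T, arm = carrier (Willis)
classification: planetary set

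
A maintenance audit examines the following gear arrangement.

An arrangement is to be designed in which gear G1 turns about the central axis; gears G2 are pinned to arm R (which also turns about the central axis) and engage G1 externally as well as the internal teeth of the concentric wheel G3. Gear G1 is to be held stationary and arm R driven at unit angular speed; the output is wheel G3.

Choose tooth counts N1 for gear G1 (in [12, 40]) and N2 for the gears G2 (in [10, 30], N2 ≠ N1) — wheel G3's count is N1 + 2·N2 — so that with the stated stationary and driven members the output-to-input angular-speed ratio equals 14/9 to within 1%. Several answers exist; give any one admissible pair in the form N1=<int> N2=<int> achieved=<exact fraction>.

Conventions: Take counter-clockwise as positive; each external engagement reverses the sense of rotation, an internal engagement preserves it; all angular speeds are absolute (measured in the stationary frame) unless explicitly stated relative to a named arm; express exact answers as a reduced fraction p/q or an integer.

N1=25 N2=10 achieved=14/9

class = planetary set [ratio 14/9 wanted; Willis about the carrier]
Willis with ω_sun = 0: ω_ring/ω_arm = (N1+N3)/N3; set equal to 14/9  ⇒  N3/N1 = 1/(14/9 − 1) = 9/5
N3 = N1 + 2·N2  ⇒  N2/N1 = (N3/N1 − 1)/2 = (9/5 − 1)/2 = 2/5
smallest multiple with N1 ≥ 12 and N2 ≥ 10: k = 5  ⇒  N1 = 5·5 = 25, N2 = 5·2 = 10 (N1 ≤ 40, N2 ≤ 30, N2 ≠ N1 ✓), N3 = 25 + 2·10 = 45
check: (N1+N3)/N3 with N1 = 25, N3 = 45 gives 14/9; |achieved − target| = 0 ≤ 7/450 ✓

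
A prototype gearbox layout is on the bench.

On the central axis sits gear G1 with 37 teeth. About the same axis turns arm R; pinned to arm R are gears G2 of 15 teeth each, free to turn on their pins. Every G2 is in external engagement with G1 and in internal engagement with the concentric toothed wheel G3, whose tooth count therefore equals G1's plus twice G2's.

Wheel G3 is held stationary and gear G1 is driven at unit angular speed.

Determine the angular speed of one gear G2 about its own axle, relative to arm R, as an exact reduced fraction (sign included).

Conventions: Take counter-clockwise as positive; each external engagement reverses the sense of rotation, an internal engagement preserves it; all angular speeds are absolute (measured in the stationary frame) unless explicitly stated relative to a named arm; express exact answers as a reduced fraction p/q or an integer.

planetary set (37T centre, 15T on arm, 67T internal) — Willis relation
ring teeth: 37 + 2·15 = 67
37(ω_sun−ω_arm) = −67(ω_ring−ω_arm),  ω_ring = 0, ω_sun = 1
37(1−ω_arm) = −67(0−ω_arm)  ⇒  104·ω_arm = 37  ⇒  ω_arm = 37/104
sun–planet mesh: 37·(1−37/104) = −15·(ω_p−ω_arm)  ⇒  ω_p−ω_arm = -2479/1560
exact speed ratio = -2479/1560

-2479/1560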